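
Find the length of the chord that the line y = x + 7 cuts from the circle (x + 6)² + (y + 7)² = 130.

Express y = x + 7 and substitute into the circle:
2x² + 40x + 102 = 0  ⟹  x² + 20x + 51 = 0
x = −3 or x = −17, giving (−3, 4) and (−17, −10).
Chord length = distance between (−3, 4) and (−17, −10) = √392 = 14√2.

14√2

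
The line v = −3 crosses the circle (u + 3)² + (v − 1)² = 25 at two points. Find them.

(−6, −3) and (0, −3)

Substitute v = −3:
u² + 6u = 0
u = 0 or u = −6, giving (0, −3) and (−6, −3).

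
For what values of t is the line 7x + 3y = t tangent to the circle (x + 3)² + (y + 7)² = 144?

t = −42 ± 12√58

Tangency holds when the distance from the centre (−3, −7) to the line equals the radius 12:
|7·(−3) + 3·(−7) − t| / √58 = 12
|t − (−42)| = 12√58.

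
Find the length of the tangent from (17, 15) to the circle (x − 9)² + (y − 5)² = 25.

The centre is (9, 5) and r = 5. The square of the distance from P to the centre is 64 + 100 = 164.
Power of the point: PT² = |PO|² − r² = 139, so PT = √139.

√139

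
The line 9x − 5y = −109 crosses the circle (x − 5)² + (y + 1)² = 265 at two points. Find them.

(−11, 2) and (−6, 11)

Substitute y = (109 + 9x)/5:
106x² + 1802x + 6996 = 0  ⟹  x² + 17x + 66 = 0
x = −6 or x = −11, giving (−6, 11) and (−11, 2).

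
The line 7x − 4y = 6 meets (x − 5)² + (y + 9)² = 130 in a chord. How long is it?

Express y = (−6 + 7x)/4 and substitute into the circle:
65x² + 260x − 780 = 0  ⟹  x² + 4x − 12 = 0
x = 2 or x = −6, giving (2, 2) and (−6, −12).
Chord length = distance between (2, 2) and (−6, −12) = √260 = 2√65.

2√65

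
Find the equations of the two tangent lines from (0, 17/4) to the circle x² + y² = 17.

x + 4y = 17 and x − 4y = −17

A line y − (17/4) = m(x − (0)) is tangent when its distance from (0, 0) is √17:
(0m − (−17/4))² = 17(m² + 1)
16m² − 1 = 0, so m = −1/4 or m = 1/4.
Through (0, 17/4) these give x + 4y = 17 and x − 4y = −17.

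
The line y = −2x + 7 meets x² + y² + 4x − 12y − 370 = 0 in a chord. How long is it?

18√5

Centre (−2, 6), r² = 410. Perpendicular distance d from centre to line = |−5| / √5 = 5/√5.
Chord = 2√(r² − d²) = 2·√(405) = 18√5.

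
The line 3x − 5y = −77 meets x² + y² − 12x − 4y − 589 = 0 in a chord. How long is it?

7√34

From the line, y = (77 + 3x)/5. Substituting:
34x² + 102x − 10336 = 0  ⟹  x² + 3x − 304 = 0
x = 16 or x = −19, giving (16, 25) and (−19, 4).
|(16, 25) − (−19, 4)| = √((35)² + (21)²) = 7√34.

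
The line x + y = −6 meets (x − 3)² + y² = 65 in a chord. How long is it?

The distance from (3, 0) to the line is 9/√2, and r² = 65.
Half the chord is √(r² − d²) = √(49/2), so the full chord is 7√2.

7√2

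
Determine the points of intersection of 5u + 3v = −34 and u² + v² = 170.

(−11, 7) and (1, −13)

Substitute v = (−34 − 5u)/3:
34u² + 340u − 374 = 0  ⟹  u² + 10u − 11 = 0
u = 1 or u = −11, giving (1, −13) and (−11, 7).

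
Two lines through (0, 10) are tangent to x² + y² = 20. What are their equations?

2x − y = −10 and 2x + y = 10

A line y − (10) = m(x − (0)) is tangent when its distance from (0, 0) is 2√5:
[m·(0) − (−10)]² = 20(m² + 1)
m² − 4 = 0, so m = 2 or m = −2.
With m = 2: 2x − y = −10. With m = −2: 2x + y = 10.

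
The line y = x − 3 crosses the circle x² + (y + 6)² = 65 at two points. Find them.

Substitute y = x − 3:
2x² + 6x − 56 = 0  ⟹  x² + 3x − 28 = 0
x = 4 or x = −7, giving (4, 1) and (−7, −10).

(−7, −10) and (4, 1)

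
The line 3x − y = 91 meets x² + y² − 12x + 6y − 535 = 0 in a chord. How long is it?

From the line, y = 3x − 91. Substituting:
10x² − 540x + 7200 = 0  ⟹  x² − 54x + 720 = 0
x = 30 or x = 24, giving (30, −1) and (24, −19).
Chord length = distance between (30, −1) and (24, −19) = √360 = 6√10.

6√10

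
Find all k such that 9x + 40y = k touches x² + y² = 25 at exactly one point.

For a tangent, require d(centre, line) = r = 5.
|9·0 + 40·0 − k| / √1681 = 5
|k| = 5·41, so k = 205 or k = −205.

k = −205 or k = 205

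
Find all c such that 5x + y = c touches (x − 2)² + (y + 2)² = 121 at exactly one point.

c = 8 ± 11√26

The line touches the circle iff its distance from (2, −2) is 11:
|5·2 + 1·(−2) − c| / √26 = 11
|c − (8)| = 11√26.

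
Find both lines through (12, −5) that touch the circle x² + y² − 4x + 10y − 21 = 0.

A line y − (−5) = m(x − (12)) is tangent when its distance from (2, −5) is 5√2:
(−10m − (0))² = 50(m² + 1)
m² − 1 = 0, so m = −1 or m = 1.
With m = −1: x + y = 7. With m = 1: x − y = 17.

x + y = 7 and x − y = 17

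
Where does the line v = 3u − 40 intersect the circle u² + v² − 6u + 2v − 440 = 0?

Substitute v = 3u − 40:
10u² − 240u + 1080 = 0  ⟹  u² − 24u + 108 = 0
u = 18 or u = 6, giving (18, 14) and (6, −22).

(6, −22) and (18, 14)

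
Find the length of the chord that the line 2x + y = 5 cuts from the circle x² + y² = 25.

4√5

Centre (0, 0), r² = 25. Perpendicular distance d from centre to line = |−5| / √5 = 5/√5.
Half the chord is √(r² − d²) = √(20), so the full chord is 4√5.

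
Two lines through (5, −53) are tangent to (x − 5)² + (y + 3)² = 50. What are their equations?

7x + y = −18 and 7x − y = 88

A line y − (−53) = m(x − (5)) is tangent when its distance from (5, −3) is 5√2:
(0m − (50))² = 50(m² + 1)
m² − 49 = 0, so m = −7 or m = 7.
Through (5, −53) these give 7x + y = −18 and 7x − y = 88.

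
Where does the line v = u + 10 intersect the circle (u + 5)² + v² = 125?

From the line, v = u + 10. Substituting:
2u² + 30u = 0  ⟹  u² + 15u = 0
u = 0 or u = −15, giving (0, 10) and (−15, −5).

(−15, −5) and (0, 10)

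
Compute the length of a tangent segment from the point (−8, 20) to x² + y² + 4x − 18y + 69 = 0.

√141

Centre (−2, 9), r² = 16. |PO|² = (−6)² + (11)² = 157.
Power of the point: PT² = |PO|² − r² = 141, so PT = √141.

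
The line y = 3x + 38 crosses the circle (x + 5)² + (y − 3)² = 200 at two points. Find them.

(−15, −7) and (−7, 17)

Express y = 3x + 38 and substitute into the circle:
10x² + 220x + 1050 = 0  ⟹  x² + 22x + 105 = 0
x = −7 or x = −15, giving (−7, 17) and (−15, −7).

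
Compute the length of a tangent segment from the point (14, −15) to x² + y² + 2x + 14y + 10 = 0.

With centre O = (−1, −7), |OP|² = 289 and r² = 40.
Power of the point: PT² = |PO|² − r² = 249, so PT = √249.

√249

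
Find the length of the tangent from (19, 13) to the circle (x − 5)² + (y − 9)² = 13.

√199

The centre is (5, 9) and r = √13. The square of the distance from P to the centre is 196 + 16 = 212.
Power of the point: PT² = |PO|² − r² = 199, so PT = √199.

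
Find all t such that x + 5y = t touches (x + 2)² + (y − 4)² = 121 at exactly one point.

t = 18 ± 11√26

For a tangent, require d(centre, line) = r = 11.
|1·(−2) + 5·4 − t| / √26 = 11
|t − (18)| = 11√26.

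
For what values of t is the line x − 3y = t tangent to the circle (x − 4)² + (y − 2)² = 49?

For a tangent, require d(centre, line) = r = 7.
|1·4 − 3·2 − t| / √10 = 7
|t − (−2)| = 7√10.

t = −2 ± 7√10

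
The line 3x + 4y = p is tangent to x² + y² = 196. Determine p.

The line touches the circle iff its distance from (0, 0) is 14:
|3·0 + 4·0 − p| / √25 = 14
|p| = 14·5, so p = 70 or p = −70.

p = −70 or p = 70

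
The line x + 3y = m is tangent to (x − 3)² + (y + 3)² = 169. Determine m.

m = −6 ± 13√10

Tangency holds when the distance from the centre (3, −3) to the line equals the radius 13:
|1·3 + 3·(−3) − m| / √10 = 13
|m − (−6)| = 13√10.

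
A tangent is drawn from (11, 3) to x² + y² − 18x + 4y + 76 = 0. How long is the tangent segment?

2√5

With centre O = (9, −2), |OP|² = 29 and r² = 9.
Power of the point: PT² = |PO|² − r² = 20, so PT = 2√5.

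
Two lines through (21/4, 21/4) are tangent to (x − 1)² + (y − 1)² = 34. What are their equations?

Write the tangent as mx − y + (21/4 − m·(21/4)) = 0 and set its distance from the centre to √34:
(−17/4m − (−17/4))² = 34(m² + 1)
15m² + 34m + 15 = 0, so m = −3/5 or m = −5/3.
With m = −3/5: 3x + 5y = 42. With m = −5/3: 5x + 3y = 42.

3x + 5y = 42 and 5x + 3y = 42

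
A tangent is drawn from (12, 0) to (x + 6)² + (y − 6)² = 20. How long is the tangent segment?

Centre (−6, 6), r² = 20. |PO|² = (18)² + (−6)² = 360.
The tangent meets the radius at right angles, so tangent² = |PO|² − r² = 360 − 20 = 340.

2√85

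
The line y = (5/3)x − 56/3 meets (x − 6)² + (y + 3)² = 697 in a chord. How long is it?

9√34

Express y = (−56 + 5x)/3 and substitute into the circle:
34x² − 578x − 3740 = 0  ⟹  x² − 17x − 110 = 0
x = 22 or x = −5, giving (22, 18) and (−5, −27).
Chord length = distance between (22, 18) and (−5, −27) = √2754 = 9√34.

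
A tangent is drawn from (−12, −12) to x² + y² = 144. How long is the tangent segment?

12

The centre is (0, 0) and r = 12. The square of the distance from P to the centre is 144 + 144 = 288.
The tangent meets the radius at right angles, so tangent² = |PO|² − r² = 288 − 144 = 144.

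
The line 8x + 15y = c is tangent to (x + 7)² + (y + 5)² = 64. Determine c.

c = −267 or c = 5

Tangency holds when the distance from the centre (−7, −5) to the line equals the radius 8:
|8·(−7) + 15·(−5) − c| / √289 = 8
|c − (−131)| = 8·17, so c = 5 or c = −267.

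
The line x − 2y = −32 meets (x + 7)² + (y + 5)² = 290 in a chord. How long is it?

6√5

Centre (−7, −5), r² = 290. Perpendicular distance d from centre to line = |35| / √5 = 35/√5.
Half the chord is √(r² − d²) = √(45), so the full chord is 6√5.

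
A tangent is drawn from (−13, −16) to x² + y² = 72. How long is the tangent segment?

The centre is (0, 0) and r = 6√2. The square of the distance from P to the centre is 169 + 256 = 425.
Power of the point: PT² = |PO|² − r² = 353, so PT = √353.

√353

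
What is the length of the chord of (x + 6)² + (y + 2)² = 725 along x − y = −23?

The distance from (−6, −2) to the line is 19/√2, and r² = 725.
Half the chord is √(r² − d²) = √(1089/2), so the full chord is 33√2.

33√2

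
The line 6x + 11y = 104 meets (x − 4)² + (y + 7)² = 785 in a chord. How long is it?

Centre (4, −7), r² = 785. Perpendicular distance d from centre to line = |−157| / √157 = 157/√157.
Chord = 2√(r² − d²) = 2·√(628) = 4√157.

4√157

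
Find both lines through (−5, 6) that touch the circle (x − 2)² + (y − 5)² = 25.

Write the tangent as mx − y + (6 − m·(−5)) = 0 and set its distance from the centre to 5:
(7m − (−1))² = 25(m² + 1)
12m² + 7m − 12 = 0, so m = 3/4 or m = −4/3.
Through (−5, 6) these give 3x − 4y = −39 and 4x + 3y = −2.

3x − 4y = −39 and 4x + 3y = −2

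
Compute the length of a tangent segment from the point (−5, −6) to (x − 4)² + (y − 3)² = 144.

3√2

The centre is (4, 3) and r = 12. The square of the distance from P to the centre is 81 + 81 = 162.
By the tangent–radius right angle, tangent length = √(|PO|² − r²) = √18 = 3√2.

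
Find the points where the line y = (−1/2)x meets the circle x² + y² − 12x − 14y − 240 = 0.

From the line, y = (−x)/2. Substituting:
5x² − 20x − 960 = 0  ⟹  x² − 4x − 192 = 0
x = 16 or x = −12, giving (16, −8) and (−12, 6).

(−12, 6) and (16, −8)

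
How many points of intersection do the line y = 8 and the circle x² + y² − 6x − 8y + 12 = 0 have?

0

Substituting the line into the circle gives x² − 6x + 12 = 0.
Δ = 36 − 48 = −12.
No real roots: the line does not meet the circle.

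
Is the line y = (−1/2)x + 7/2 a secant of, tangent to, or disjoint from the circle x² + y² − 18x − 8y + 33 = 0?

secant

Substituting the line into the circle gives 5x² − 70x + 69 = 0.
Δ = 4900 − 1380 = 3520.
Two real roots: the line is a secant.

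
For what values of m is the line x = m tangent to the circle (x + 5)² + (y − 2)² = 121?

m = −16 or m = 6

Tangency holds when the distance from the centre (−5, 2) to the line equals the radius 11:
|1·(−5) + 0·2 − m| / √1 = 11
|m − (−5)| = 11, so m = 6 or m = −16.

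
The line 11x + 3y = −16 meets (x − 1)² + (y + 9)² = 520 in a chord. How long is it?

The distance from (1, −9) to the line is 0/√130, and r² = 520.
Half the chord is √(r² − d²) = √(520), so the full chord is 4√130.

4√130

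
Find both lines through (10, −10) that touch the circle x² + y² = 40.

Write the tangent as mx − y + (−10 − m·(10)) = 0 and set its distance from the centre to 2√10:
(−10m − (10))² = 40(m² + 1)
3m² + 10m + 3 = 0, so m = −3 or m = −1/3.
With m = −3: 3x + y = 20. With m = −1/3: x + 3y = −20.

3x + y = 20 and x + 3y = −20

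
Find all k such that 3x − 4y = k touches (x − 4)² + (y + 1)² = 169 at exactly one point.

The line touches the circle iff its distance from (4, −1) is 13:
|3·4 − 4·(−1) − k| / √25 = 13
|k − (16)| = 13·5, so k = 81 or k = −49.

k = −49 or k = 81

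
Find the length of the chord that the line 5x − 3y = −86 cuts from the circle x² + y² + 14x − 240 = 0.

5√34

Centre (−7, 0), r² = 289. Perpendicular distance d from centre to line = |51| / √34 = 51/√34.
Chord = 2√(r² − d²) = 2·√(425/2) = 5√34.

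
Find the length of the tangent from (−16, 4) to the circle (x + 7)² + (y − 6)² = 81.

Centre (−7, 6), r² = 81. |PO|² = (−9)² + (−2)² = 85.
By the tangent–radius right angle, tangent length = √(|PO|² − r²) = √4 = 2.

2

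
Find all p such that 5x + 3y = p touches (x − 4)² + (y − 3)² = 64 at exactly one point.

The line touches the circle iff its distance from (4, 3) is 8:
|5·4 + 3·3 − p| / √34 = 8
|p − (29)| = 8√34.

p = 29 ± 8√34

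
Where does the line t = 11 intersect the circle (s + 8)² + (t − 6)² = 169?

From the line, t = 11. Substituting:
s² + 16s − 80 = 0
s = 4 or s = −20, giving (4, 11) and (−20, 11).

(−20, 11) and (4, 11)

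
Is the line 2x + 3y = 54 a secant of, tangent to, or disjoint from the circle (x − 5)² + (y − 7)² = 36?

disjoint

d² = (2·5 + 3·7 − (54))²/13 = 529/13; r² = 36.
Since d² > r², the line lies outside the circle.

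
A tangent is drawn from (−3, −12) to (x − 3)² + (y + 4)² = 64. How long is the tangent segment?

Centre (3, −4), r² = 64. |PO|² = (−6)² + (−8)² = 100.
Power of the point: PT² = |PO|² − r² = 36, so PT = 6.

6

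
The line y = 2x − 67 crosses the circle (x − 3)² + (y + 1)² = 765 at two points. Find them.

(24, −19) and (30, −7)

From the line, y = 2x − 67. Substituting:
5x² − 270x + 3600 = 0  ⟹  x² − 54x + 720 = 0
x = 30 or x = 24, giving (30, −7) and (24, −19).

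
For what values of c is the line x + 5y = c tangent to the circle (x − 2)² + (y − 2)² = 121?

The line touches the circle iff its distance from (2, 2) is 11:
|1·2 + 5·2 − c| / √26 = 11
|c − (12)| = 11√26.

c = 12 ± 11√26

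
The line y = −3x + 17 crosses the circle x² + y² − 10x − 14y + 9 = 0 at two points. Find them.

Substitute y = −3x + 17:
10x² − 70x + 60 = 0  ⟹  x² − 7x + 6 = 0
x = 6 or x = 1, giving (6, −1) and (1, 14).

(1, 14) and (6, −1)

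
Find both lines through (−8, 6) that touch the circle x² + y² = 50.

7x + y = −50 and x − 7y = −50

A line y − (6) = m(x − (−8)) is tangent when its distance from (0, 0) is 5√2:
[m·(8) − (−6)]² = 50(m² + 1)
7m² + 48m − 7 = 0, so m = −7 or m = 1/7.
Through (−8, 6) these give 7x + y = −50 and x − 7y = −50.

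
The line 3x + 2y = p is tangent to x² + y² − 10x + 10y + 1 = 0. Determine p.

p = 5 ± 7√13

For a tangent, require d(centre, line) = r = 7.
|3·5 + 2·(−5) − p| / √13 = 7
|p − (5)| = 7√13.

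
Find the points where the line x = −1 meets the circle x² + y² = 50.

The line gives x = −1. Substituting into the circle:
y² − 49 = 0
y = 7 or y = −7, giving (−1, 7) and (−1, −7).

(−1, −7) and (−1, 7)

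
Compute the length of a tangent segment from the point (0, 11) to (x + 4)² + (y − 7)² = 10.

√22

The centre is (−4, 7) and r = √10. The square of the distance from P to the centre is 16 + 16 = 32.
Power of the point: PT² = |PO|² − r² = 22, so PT = √22.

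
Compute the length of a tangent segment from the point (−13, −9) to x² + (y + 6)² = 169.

3

The centre is (0, −6) and r = 13. The square of the distance from P to the centre is 169 + 9 = 178.
The tangent meets the radius at right angles, so tangent² = |PO|² − r² = 178 − 169 = 9.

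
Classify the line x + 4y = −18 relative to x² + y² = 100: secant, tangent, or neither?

secant

Substituting the line into the circle gives 17x² + 36x − 1276 = 0.
Discriminant = (36)² − 4·17·(−1276) = 88064 > 0.
Two real roots: the line is a secant.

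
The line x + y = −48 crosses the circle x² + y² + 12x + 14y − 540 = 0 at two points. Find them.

Express y = −x − 48 and substitute into the circle:
2x² + 94x + 1092 = 0  ⟹  x² + 47x + 546 = 0
x = −21 or x = −26, giving (−21, −27) and (−26, −22).

(−26, −22) and (−21, −27)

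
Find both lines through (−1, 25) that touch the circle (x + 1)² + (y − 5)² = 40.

Let a tangent through (−1, 25) have slope m. Its distance from (−1, 5) must equal 2√10:
[m·(0) − (−20)]² = 40(m² + 1)
m² − 9 = 0, so m = 3 or m = −3.
Through (−1, 25) these give 3x − y = −28 and 3x + y = 22.

3x − y = −28 and 3x + y = 22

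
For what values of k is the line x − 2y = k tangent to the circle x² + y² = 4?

For a tangent, require d(centre, line) = r = 2.
|1·0 − 2·0 − k| / √5 = 2
|k| = 2√5.

k = ±2√5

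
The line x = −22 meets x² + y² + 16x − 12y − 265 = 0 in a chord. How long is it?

The line gives x = −22. Substituting into the circle:
y² − 12y − 133 = 0
y = 19 or y = −7, giving (−22, 19) and (−22, −7).
Chord length = distance between (−22, 19) and (−22, −7) = √676 = 26.

26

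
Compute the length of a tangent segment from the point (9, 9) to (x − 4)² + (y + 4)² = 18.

Centre (4, −4), r² = 18. |PO|² = (5)² + (13)² = 194.
Power of the point: PT² = |PO|² − r² = 176, so PT = 4√11.

4√11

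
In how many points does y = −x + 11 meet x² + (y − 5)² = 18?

1

Substituting the line into the circle gives 2x² − 12x + 18 = 0.
Discriminant = (−12)² − 4·2·(18) = 0.
A repeated root: the line is tangent.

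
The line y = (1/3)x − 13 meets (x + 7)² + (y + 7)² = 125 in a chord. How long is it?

The distance from (−7, −7) to the line is 25/√10, and r² = 125.
Half the chord is √(r² − d²) = √(125/2), so the full chord is 5√10.

5√10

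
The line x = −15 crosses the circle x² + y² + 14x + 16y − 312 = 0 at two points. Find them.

The line gives x = −15. Substituting into the circle:
y² + 16y − 297 = 0
y = 11 or y = −27, giving (−15, 11) and (−15, −27).

(−15, −27) and (−15, 11)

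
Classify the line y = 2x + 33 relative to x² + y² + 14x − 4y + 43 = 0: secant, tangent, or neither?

neither

d² = (2·(−7) − 1·2 − (−33))²/5 = 289/5; r² = 10.
Since d² > r², the line lies outside the circle.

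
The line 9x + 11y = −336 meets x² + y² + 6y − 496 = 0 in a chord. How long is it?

√202

Express y = (−336 − 9x)/11 and substitute into the circle:
202x² + 5454x + 30704 = 0  ⟹  x² + 27x + 152 = 0
x = −8 or x = −19, giving (−8, −24) and (−19, −15).
|(−8, −24) − (−19, −15)| = √((11)² + (−9)²) = √202.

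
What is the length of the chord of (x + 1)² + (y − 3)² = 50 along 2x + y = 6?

Substitute y = −2x + 6:
5x² − 10x − 40 = 0  ⟹  x² − 2x − 8 = 0
x = 4 or x = −2, giving (4, −2) and (−2, 10).
|(4, −2) − (−2, 10)| = √((6)² + (−12)²) = 6√5.

6√5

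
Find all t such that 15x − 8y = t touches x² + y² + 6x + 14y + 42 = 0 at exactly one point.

t = −57 or t = 79

For a tangent, require d(centre, line) = r = 4.
|15·(−3) − 8·(−7) − t| / √289 = 4
|t − (11)| = 4·17, so t = 79 or t = −57.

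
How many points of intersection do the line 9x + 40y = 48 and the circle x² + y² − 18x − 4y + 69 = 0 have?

d² = (9·9 + 40·2 − (48))²/1681 = 12769/1681; r² = 16.
Since d² < r², the line cuts the circle twice.

2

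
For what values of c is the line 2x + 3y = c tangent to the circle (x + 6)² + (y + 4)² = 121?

For a tangent, require d(centre, line) = r = 11.
|2·(−6) + 3·(−4) − c| / √13 = 11
|c − (−24)| = 11√13.

c = −24 ± 11√13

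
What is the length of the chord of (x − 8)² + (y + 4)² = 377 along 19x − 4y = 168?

From the line, y = (−168 + 19x)/4. Substituting:
377x² − 6032x + 18096 = 0  ⟹  x² − 16x + 48 = 0
x = 12 or x = 4, giving (12, 15) and (4, −23).
Chord length = distance between (12, 15) and (4, −23) = √1508 = 2√377.

2√377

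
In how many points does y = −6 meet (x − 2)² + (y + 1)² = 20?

0

Substituting the line into the circle gives x² − 4x + 9 = 0.
Δ = 16 − 36 = −20.
No real roots: the line does not meet the circle.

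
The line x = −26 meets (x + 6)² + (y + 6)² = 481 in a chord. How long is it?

18

Centre (−6, −6), r² = 481. Perpendicular distance d from centre to line = |20| / √1 = 20.
Half the chord is √(r² − d²) = √(81), so the full chord is 18.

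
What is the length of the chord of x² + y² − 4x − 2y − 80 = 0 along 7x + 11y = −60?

√170

The distance from (2, 1) to the line is 85/√170, and r² = 85.
Half the chord is √(r² − d²) = √(85/2), so the full chord is √170.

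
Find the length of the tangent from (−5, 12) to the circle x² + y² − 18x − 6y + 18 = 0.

√205

With centre O = (9, 3), |OP|² = 277 and r² = 72.
By the tangent–radius right angle, tangent length = √(|PO|² − r²) = √205.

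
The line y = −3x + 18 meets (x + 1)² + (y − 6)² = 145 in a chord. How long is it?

Substitute y = −3x + 18:
10x² − 70x = 0  ⟹  x² − 7x = 0
x = 7 or x = 0, giving (7, −3) and (0, 18).
|(7, −3) − (0, 18)| = √((7)² + (−21)²) = 7√10.

7√10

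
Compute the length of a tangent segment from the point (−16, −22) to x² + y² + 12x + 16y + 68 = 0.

2√66

With centre O = (−6, −8), |OP|² = 296 and r² = 32.
By the tangent–radius right angle, tangent length = √(|PO|² − r²) = √264 = 2√66.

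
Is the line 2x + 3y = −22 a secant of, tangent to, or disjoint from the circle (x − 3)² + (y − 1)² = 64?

Substituting the line into the circle gives 13x² + 46x + 130 = 0.
Discriminant = (46)² − 4·13·(130) = −4644 < 0.
No real roots: the line does not meet the circle.

disjoint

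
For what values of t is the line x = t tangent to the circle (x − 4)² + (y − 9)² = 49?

For a tangent, require d(centre, line) = r = 7.
|1·4 + 0·9 − t| / √1 = 7
|t − (4)| = 7, so t = 11 or t = −3.

t = −3 or t = 11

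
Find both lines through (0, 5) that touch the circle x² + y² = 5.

Let a tangent through (0, 5) have slope m. Its distance from (0, 0) must equal √5:
[m·(0) − (−5)]² = 5(m² + 1)
m² − 4 = 0, so m = −2 or m = 2.
With m = −2: 2x + y = 5. With m = 2: 2x − y = −5.

2x + y = 5 and 2x − y = −5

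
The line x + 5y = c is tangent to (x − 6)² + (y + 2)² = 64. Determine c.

c = −4 ± 8√26

The line touches the circle iff its distance from (6, −2) is 8:
|1·6 + 5·(−2) − c| / √26 = 8
|c − (−4)| = 8√26.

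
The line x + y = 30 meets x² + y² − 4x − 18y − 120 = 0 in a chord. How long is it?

Centre (2, 9), r² = 205. Perpendicular distance d from centre to line = |−19| / √2 = 19/√2.
Half the chord is √(r² − d²) = √(49/2), so the full chord is 7√2.

7√2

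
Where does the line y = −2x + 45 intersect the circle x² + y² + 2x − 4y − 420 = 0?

(15, 15) and (19, 7)

Express y = −2x + 45 and substitute into the circle:
5x² − 170x + 1425 = 0  ⟹  x² − 34x + 285 = 0
x = 19 or x = 15, giving (19, 7) and (15, 15).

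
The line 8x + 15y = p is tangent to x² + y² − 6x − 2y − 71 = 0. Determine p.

p = −114 or p = 192

The line touches the circle iff its distance from (3, 1) is 9:
|8·3 + 15·1 − p| / √289 = 9
|p − (39)| = 9·17, so p = 192 or p = −114.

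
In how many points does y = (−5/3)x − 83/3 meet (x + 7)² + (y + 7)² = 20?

Substituting the line into the circle gives 34x² + 746x + 4105 = 0.
Δ = 556516 − 558280 = −1764.
No real roots: the line does not meet the circle.

0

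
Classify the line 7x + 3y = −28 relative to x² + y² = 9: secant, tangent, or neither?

Substituting the line into the circle gives 58x² + 392x + 703 = 0.
Δ = 153664 − 163096 = −9432.
No real roots: the line does not meet the circle.

neither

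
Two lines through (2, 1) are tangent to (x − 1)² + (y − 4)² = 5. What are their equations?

x + 2y = 4 and 2x − y = 3

Write the tangent as mx − y + (1 − m·(2)) = 0 and set its distance from the centre to √5:
[m·(−1) − (3)]² = 5(m² + 1)
2m² − 3m − 2 = 0, so m = −1/2 or m = 2.
With m = −1/2: x + 2y = 4. With m = 2: 2x − y = 3.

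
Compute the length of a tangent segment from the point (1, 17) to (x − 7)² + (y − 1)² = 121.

The centre is (7, 1) and r = 11. The square of the distance from P to the centre is 36 + 256 = 292.
The tangent meets the radius at right angles, so tangent² = |PO|² − r² = 292 − 121 = 171.

3√19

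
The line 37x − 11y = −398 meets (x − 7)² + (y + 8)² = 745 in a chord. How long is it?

From the line, y = (398 + 37x)/11. Substituting:
1490x² + 34270x + 151980 = 0  ⟹  x² + 23x + 102 = 0
x = −6 or x = −17, giving (−6, 16) and (−17, −21).
Chord length = distance between (−6, 16) and (−17, −21) = √1490 = √1490.

√1490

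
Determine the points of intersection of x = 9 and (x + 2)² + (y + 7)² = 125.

(9, −9) and (9, −5)

The line gives x = 9. Substituting into the circle:
y² + 14y + 45 = 0
y = −5 or y = −9, giving (9, −5) and (9, −9).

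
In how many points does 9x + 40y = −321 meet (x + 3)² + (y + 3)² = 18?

d² = (9·(−3) + 40·(−3) − (−321))²/1681 = 30276/1681; r² = 18.
Since d² > r², the line lies outside the circle.

0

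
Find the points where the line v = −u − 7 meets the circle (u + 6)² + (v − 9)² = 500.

(−26, 19) and (4, −11)

Express v = −u − 7 and substitute into the circle:
2u² + 44u − 208 = 0  ⟹  u² + 22u − 104 = 0
u = 4 or u = −26, giving (4, −11) and (−26, 19).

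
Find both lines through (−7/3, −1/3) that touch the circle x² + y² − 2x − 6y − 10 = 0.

Let a tangent through (−7/3, −1/3) have slope m. Its distance from (1, 3) must equal 2√5:
[m·(10/3) − (10/3)]² = 20(m² + 1)
2m² + 5m + 2 = 0, so m = −2 or m = −1/2.
Through (−7/3, −1/3) these give 2x + y = −5 and x + 2y = −3.

2x + y = −5 and x + 2y = −3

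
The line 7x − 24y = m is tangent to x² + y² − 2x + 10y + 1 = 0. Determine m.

For a tangent, require d(centre, line) = r = 5.
|7·1 − 24·(−5) − m| / √625 = 5
|m − (127)| = 5·25, so m = 252 or m = 2.

m = 2 or m = 252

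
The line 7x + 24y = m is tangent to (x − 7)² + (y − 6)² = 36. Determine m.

For a tangent, require d(centre, line) = r = 6.
|7·7 + 24·6 − m| / √625 = 6
|m − (193)| = 6·25, so m = 343 or m = 43.

m = 43 or m = 343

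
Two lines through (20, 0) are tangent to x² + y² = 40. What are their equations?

A line y − (0) = m(x − (20)) is tangent when its distance from (0, 0) is 2√10:
(−20m − (0))² = 40(m² + 1)
9m² − 1 = 0, so m = 1/3 or m = −1/3.
Through (20, 0) these give x − 3y = 20 and x + 3y = 20.

x − 3y = 20 and x + 3y = 20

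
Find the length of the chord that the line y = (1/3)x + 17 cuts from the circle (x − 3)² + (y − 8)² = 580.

14√10

Centre (3, 8), r² = 580. Perpendicular distance d from centre to line = |30| / √10 = 30/√10.
Half the chord is √(r² − d²) = √(490), so the full chord is 14√10.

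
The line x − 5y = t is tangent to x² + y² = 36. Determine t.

t = ±6√26

The line touches the circle iff its distance from (0, 0) is 6:
|1·0 − 5·0 − t| / √26 = 6
|t| = 6√26.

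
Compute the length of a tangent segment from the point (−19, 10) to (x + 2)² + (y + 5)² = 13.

√501

Centre (−2, −5), r² = 13. |PO|² = (−17)² + (15)² = 514.
The tangent meets the radius at right angles, so tangent² = |PO|² − r² = 514 − 13 = 501.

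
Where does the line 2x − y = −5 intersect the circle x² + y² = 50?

Express y = 2x + 5 and substitute into the circle:
5x² + 20x − 25 = 0  ⟹  x² + 4x − 5 = 0
x = 1 or x = −5, giving (1, 7) and (−5, −5).

(−5, −5) and (1, 7)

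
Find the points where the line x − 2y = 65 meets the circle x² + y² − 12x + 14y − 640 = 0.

Express y = (−65 + x)/2 and substitute into the circle:
5x² − 150x − 155 = 0  ⟹  x² − 30x − 31 = 0
x = 31 or x = −1, giving (31, −17) and (−1, −33).

(−1, −33) and (31, −17)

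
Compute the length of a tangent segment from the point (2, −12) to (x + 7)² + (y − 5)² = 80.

The centre is (−7, 5) and r = 4√5. The square of the distance from P to the centre is 81 + 289 = 370.
By the tangent–radius right angle, tangent length = √(|PO|² − r²) = √290.

√290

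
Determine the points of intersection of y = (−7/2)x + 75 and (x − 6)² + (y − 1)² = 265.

(18, 12) and (22, −2)

From the line, y = (150 − 7x)/2. Substituting:
53x² − 2120x + 20988 = 0  ⟹  x² − 40x + 396 = 0
x = 22 or x = 18, giving (22, −2) and (18, 12).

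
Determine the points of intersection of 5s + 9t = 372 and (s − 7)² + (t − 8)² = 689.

(15, 33) and (24, 28)

Substitute t = (372 − 5s)/9:
106s² − 4134s + 38160 = 0  ⟹  s² − 39s + 360 = 0
s = 24 or s = 15, giving (24, 28) and (15, 33).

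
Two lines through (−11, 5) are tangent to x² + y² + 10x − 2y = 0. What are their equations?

x − 5y = −36 and 5x + y = −50

A line y − (5) = m(x − (−11)) is tangent when its distance from (−5, 1) is √26:
[m·(6) − (−4)]² = 26(m² + 1)
5m² + 24m − 5 = 0, so m = 1/5 or m = −5.
Through (−11, 5) these give x − 5y = −36 and 5x + y = −50.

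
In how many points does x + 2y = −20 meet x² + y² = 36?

Centre (0, 0), r² = 36. Distance² from centre to line = (20)²/5 = 80.
Since d² > r², the line lies outside the circle.

0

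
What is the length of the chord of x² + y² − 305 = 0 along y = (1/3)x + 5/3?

11√10

Substitute y = (5 + x)/3:
10x² + 10x − 2720 = 0  ⟹  x² + x − 272 = 0
x = 16 or x = −17, giving (16, 7) and (−17, −4).
Chord length = distance between (16, 7) and (−17, −4) = √1210 = 11√10.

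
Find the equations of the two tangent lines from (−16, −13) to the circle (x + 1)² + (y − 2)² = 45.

x − 2y = 10 and 2x − y = −19

Write the tangent as mx − y + (−13 − m·(−16)) = 0 and set its distance from the centre to 3√5:
[m·(15) − (15)]² = 45(m² + 1)
2m² − 5m + 2 = 0, so m = 1/2 or m = 2.
With m = 1/2: x − 2y = 10. With m = 2: 2x − y = −19.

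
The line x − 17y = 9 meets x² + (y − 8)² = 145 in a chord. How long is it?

√290

Express y = (−9 + x)/17 and substitute into the circle:
290x² − 290x − 20880 = 0  ⟹  x² − x − 72 = 0
x = 9 or x = −8, giving (9, 0) and (−8, −1).
Chord length = distance between (9, 0) and (−8, −1) = √290 = √290.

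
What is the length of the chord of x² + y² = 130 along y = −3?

The distance from (0, 0) to the line is 3, and r² = 130.
Half the chord is √(r² − d²) = √(121), so the full chord is 22.

22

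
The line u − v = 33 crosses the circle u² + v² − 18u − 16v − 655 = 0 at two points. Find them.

(13, −20) and (37, 4)

From the line, v = u − 33. Substituting:
2u² − 100u + 962 = 0  ⟹  u² − 50u + 481 = 0
u = 37 or u = 13, giving (37, 4) and (13, −20).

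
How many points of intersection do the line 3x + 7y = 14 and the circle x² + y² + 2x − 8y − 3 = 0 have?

Substituting the line into the circle gives 58x² + 182x − 735 = 0.
Δ = 33124 − (−170520) = 203644.
Two real roots: the line is a secant.

2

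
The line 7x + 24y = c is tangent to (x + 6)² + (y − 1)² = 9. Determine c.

The line touches the circle iff its distance from (−6, 1) is 3:
|7·(−6) + 24·1 − c| / √625 = 3
|c − (−18)| = 3·25, so c = 57 or c = −93.

c = −93 or c = 57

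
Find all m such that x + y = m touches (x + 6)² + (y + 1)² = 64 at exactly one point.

The line touches the circle iff its distance from (−6, −1) is 8:
|1·(−6) + 1·(−1) − m| / √2 = 8
|m − (−7)| = 8√2.

m = −7 ± 8√2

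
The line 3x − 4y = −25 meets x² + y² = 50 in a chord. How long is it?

10

Centre (0, 0), r² = 50. Perpendicular distance d from centre to line = |25| / √25 = 25/√25.
Chord = 2√(r² − d²) = 2·√(25) = 10.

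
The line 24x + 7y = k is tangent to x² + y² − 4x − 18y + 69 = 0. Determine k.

k = 11 or k = 211

The line touches the circle iff its distance from (2, 9) is 4:
|24·2 + 7·9 − k| / √625 = 4
|k − (111)| = 4·25, so k = 211 or k = 11.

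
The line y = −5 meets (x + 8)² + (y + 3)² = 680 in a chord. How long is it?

52

Substitute y = −5:
x² + 16x − 612 = 0
x = 18 or x = −34, giving (18, −5) and (−34, −5).
Chord length = distance between (18, −5) and (−34, −5) = √2704 = 52.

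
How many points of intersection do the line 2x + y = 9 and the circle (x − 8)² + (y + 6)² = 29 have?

d² = (2·8 + 1·(−6) − (9))²/5 = 1/5; r² = 29.
Since d² < r², the line cuts the circle twice.

2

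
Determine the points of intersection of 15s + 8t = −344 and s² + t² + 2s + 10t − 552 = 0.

Substitute t = (−344 − 15s)/8:
289s² + 9248s + 55488 = 0  ⟹  s² + 32s + 192 = 0
s = −8 or s = −24, giving (−8, −28) and (−24, 2).

(−24, 2) and (−8, −28)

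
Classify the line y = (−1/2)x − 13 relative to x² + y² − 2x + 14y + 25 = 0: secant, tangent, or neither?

neither

d² = (1·1 + 2·(−7) − (−26))²/5 = 169/5; r² = 25.
Since d² > r², the line lies outside the circle.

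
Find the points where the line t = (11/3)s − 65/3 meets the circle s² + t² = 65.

Substitute t = (−65 + 11s)/3:
130s² − 1430s + 3640 = 0  ⟹  s² − 11s + 28 = 0
s = 7 or s = 4, giving (7, 4) and (4, −7).

(4, −7) and (7, 4)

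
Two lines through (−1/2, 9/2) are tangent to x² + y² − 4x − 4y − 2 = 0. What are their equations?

Let a tangent through (−1/2, 9/2) have slope m. Its distance from (2, 2) must equal √10:
(5/2m − (−5/2))² = 10(m² + 1)
3m² − 10m + 3 = 0, so m = 3 or m = 1/3.
Through (−1/2, 9/2) these give 3x − y = −6 and x − 3y = −14.

3x − y = −6 and x − 3y = −14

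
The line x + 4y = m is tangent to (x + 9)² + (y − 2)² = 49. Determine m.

m = −1 ± 7√17

The line touches the circle iff its distance from (−9, 2) is 7:
|1·(−9) + 4·2 − m| / √17 = 7
|m − (−1)| = 7√17.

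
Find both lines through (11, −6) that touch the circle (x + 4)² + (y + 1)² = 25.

3x + 4y = 9 and y = −6

Let a tangent through (11, −6) have slope m. Its distance from (−4, −1) must equal 5:
[m·(−15) − (5)]² = 25(m² + 1)
4m² + 3m = 0, so m = −3/4 or m = 0.
Through (11, −6) these give 3x + 4y = 9 and y = −6.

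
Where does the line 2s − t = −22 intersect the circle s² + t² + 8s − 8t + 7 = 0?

Substitute t = 2s + 22:
5s² + 80s + 315 = 0  ⟹  s² + 16s + 63 = 0
s = −7 or s = −9, giving (−7, 8) and (−9, 4).

(−9, 4) and (−7, 8)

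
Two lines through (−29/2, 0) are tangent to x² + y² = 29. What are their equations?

Let a tangent through (−29/2, 0) have slope m. Its distance from (0, 0) must equal √29:
[m·(29/2) − (0)]² = 29(m² + 1)
25m² − 4 = 0, so m = 2/5 or m = −2/5.
With m = 2/5: 2x − 5y = −29. With m = −2/5: 2x + 5y = −29.

2x − 5y = −29 and 2x + 5y = −29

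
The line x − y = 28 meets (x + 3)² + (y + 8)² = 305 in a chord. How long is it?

9√2

The distance from (−3, −8) to the line is 23/√2, and r² = 305.
Chord = 2√(r² − d²) = 2·√(81/2) = 9√2.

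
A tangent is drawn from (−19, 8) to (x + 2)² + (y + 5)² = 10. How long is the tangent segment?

Centre (−2, −5), r² = 10. |PO|² = (−17)² + (13)² = 458.
The tangent meets the radius at right angles, so tangent² = |PO|² − r² = 458 − 10 = 448.

8√7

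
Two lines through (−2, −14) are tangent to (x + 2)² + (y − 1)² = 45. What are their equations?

2x + y = −18 and 2x − y = 10

Let a tangent through (−2, −14) have slope m. Its distance from (−2, 1) must equal 3√5:
(0m − (15))² = 45(m² + 1)
m² − 4 = 0, so m = −2 or m = 2.
With m = −2: 2x + y = −18. With m = 2: 2x − y = 10.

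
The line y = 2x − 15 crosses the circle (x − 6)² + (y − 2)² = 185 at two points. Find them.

Express y = 2x − 15 and substitute into the circle:
5x² − 80x + 140 = 0  ⟹  x² − 16x + 28 = 0
x = 14 or x = 2, giving (14, 13) and (2, −11).

(2, −11) and (14, 13)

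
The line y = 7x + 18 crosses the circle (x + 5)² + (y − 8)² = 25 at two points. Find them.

(−2, 4) and (−1, 11)

Substitute y = 7x + 18:
50x² + 150x + 100 = 0  ⟹  x² + 3x + 2 = 0
x = −1 or x = −2, giving (−1, 11) and (−2, 4).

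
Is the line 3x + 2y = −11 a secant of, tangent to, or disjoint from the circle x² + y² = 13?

Substituting the line into the circle gives 13x² + 66x + 69 = 0.
Discriminant = (66)² − 4·13·(69) = 768 > 0.
Two real roots: the line is a secant.

secant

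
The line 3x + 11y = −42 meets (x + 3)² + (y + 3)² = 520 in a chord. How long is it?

4√130

The distance from (−3, −3) to the line is 0/√130, and r² = 520.
Half the chord is √(r² − d²) = √(520), so the full chord is 4√130.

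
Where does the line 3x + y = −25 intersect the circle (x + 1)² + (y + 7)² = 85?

Express y = −3x − 25 and substitute into the circle:
10x² + 110x + 240 = 0  ⟹  x² + 11x + 24 = 0
x = −3 or x = −8, giving (−3, −16) and (−8, −1).

(−8, −1) and (−3, −16)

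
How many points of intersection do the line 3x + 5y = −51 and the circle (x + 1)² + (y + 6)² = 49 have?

2

Substituting the line into the circle gives 34x² + 176x − 759 = 0.
Δ = 30976 − (−103224) = 134200.
Two real roots: the line is a secant.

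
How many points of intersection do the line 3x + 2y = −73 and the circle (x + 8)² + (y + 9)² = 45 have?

Substituting the line into the circle gives 13x² + 394x + 3101 = 0.
Δ = 155236 − 161252 = −6016.
No real roots: the line does not meet the circle.

0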